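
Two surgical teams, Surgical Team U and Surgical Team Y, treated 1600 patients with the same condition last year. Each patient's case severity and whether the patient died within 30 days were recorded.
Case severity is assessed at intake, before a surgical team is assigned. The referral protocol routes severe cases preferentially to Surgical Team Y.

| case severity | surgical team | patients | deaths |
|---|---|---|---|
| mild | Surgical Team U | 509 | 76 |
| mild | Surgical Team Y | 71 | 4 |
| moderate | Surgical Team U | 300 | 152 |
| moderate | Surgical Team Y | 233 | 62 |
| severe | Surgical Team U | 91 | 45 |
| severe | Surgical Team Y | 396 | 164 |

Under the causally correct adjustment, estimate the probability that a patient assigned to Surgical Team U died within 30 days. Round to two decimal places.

Case severity is set before the surgical team has any effect — it is not caused by the surgical team — and it independently drives the outcome. That makes it a confounder, so the causal comparison is within case severity levels.
Standardising Surgical Team U to the population case severity mix: 0.362·76/509 + 0.333·152/300 + 0.304·45/91 = 0.373.

0.37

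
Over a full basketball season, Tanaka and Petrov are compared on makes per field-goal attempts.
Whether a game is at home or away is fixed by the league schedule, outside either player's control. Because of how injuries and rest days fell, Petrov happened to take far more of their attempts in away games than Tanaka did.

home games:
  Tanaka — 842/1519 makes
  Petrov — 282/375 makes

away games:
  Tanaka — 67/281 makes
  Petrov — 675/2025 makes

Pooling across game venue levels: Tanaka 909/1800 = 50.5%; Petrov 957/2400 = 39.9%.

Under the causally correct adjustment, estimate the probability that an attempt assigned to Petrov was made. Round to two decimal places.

0.52

The game venue-specific comparison favours Petrov throughout, but the pooled figures favour Tanaka. The question is whether to condition on game venue.
Game venue satisfies the back-door criterion: it is not a descendant of the player, and it blocks the spurious path from player to outcome. Adjusting for it (i.e., using the within-game venue rates) gives the causal effect.
Standardising Petrov to the population game venue mix: 0.451·282/375 + 0.549·675/2025 = 0.522.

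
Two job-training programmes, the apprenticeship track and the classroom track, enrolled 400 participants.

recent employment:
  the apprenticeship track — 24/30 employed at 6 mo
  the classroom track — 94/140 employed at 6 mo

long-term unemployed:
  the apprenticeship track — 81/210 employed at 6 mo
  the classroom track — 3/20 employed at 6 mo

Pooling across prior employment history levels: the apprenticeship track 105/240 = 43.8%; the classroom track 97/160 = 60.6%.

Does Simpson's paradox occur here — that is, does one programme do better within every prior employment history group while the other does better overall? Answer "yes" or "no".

Within each prior employment history level (recent employment 80.0% vs 67.1%; long-term unemployed 38.6% vs 15.0%), the apprenticeship track has the higher rate every time. Pooled: 43.8% vs 60.6% — the classroom track has the higher rate overall. The two comparisons disagree.

yes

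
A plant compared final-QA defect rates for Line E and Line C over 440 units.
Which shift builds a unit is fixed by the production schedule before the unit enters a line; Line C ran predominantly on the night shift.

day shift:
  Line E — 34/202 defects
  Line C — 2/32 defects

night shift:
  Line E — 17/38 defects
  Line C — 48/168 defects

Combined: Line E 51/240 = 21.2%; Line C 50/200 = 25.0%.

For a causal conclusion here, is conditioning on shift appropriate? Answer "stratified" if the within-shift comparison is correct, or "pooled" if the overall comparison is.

The stratified and pooled comparisons disagree (Line C wins within each shift; Line E wins overall), so the answer turns on the causal role of shift.
Here shift is a common cause — it drives both which line a case falls under and the outcome. The crude comparison mixes populations; the stratum-specific rates are the causally relevant ones.
Within each level — day shift: 16.8% vs 6.2%; night shift: 44.7% vs 28.6% — Line C is lower every time.

stratified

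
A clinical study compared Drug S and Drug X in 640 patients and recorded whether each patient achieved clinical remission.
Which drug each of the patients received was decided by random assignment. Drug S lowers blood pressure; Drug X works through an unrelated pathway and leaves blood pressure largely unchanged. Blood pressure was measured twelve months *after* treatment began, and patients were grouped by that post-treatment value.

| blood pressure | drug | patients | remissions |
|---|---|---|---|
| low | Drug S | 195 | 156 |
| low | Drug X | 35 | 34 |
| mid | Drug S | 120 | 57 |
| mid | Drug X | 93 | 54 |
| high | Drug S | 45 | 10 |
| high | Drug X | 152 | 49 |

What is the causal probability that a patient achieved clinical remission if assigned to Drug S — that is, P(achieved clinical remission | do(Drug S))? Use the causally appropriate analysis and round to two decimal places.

The stratified and pooled comparisons disagree (Drug X wins within each blood pressure; Drug S wins overall), so the answer turns on the causal role of blood pressure.
The distribution of blood pressure is itself part of what the drug does — it is an intermediate outcome. Holding it fixed would remove that part of the effect; the total effect is the pooled difference.
So P(outcome | do(Drug S)) is just the pooled rate for Drug S: 223/360 = 0.619.

0.62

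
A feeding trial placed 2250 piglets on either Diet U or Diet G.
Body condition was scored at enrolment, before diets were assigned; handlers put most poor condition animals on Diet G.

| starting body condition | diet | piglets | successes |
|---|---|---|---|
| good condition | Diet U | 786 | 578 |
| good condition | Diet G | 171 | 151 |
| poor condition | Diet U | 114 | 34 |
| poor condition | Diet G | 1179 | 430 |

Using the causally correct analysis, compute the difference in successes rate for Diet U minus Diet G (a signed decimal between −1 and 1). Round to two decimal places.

Starting body condition is set before the diet has any effect — it is not caused by the diet — and it independently drives the outcome. That makes it a confounder, so the causal comparison is within starting body condition levels.
Adjusting over the population distribution of starting body condition: 0.425·(0.735−0.883) + 0.575·(0.298−0.365) = -0.101.

-0.10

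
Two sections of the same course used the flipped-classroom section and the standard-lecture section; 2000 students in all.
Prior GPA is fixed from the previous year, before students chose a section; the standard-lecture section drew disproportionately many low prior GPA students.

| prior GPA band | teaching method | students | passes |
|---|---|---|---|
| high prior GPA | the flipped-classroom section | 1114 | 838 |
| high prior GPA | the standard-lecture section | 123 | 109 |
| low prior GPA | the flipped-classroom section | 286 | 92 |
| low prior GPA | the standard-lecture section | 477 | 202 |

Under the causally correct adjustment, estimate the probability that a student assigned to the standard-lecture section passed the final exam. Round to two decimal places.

the standard-lecture section is higher inside every prior GPA band stratum but the flipped-classroom section is higher in aggregate. Whether to stratify depends on how prior GPA band relates to the teaching method.
Prior GPA band differs across teaching methods for reasons unrelated to any effect of the teaching method itself, and it separately predicts the outcome — a classic confounder. We must compare within prior GPA band levels.
Standardising the standard-lecture section to the population prior GPA band mix: 0.619·109/123 + 0.382·202/477 = 0.710.

0.71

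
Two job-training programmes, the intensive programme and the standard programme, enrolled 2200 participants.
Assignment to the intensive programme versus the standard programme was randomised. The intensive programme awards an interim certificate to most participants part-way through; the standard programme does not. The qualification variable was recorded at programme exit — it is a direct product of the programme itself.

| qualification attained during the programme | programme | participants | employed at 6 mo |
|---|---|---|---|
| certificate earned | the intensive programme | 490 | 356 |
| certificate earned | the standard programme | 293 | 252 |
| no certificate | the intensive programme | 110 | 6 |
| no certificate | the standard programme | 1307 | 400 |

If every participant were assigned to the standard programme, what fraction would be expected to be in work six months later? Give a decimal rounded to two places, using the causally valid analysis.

The qualification attained during the programme-specific comparison favours the standard programme throughout, but the pooled figures favour the intensive programme. The question is whether to condition on qualification attained during the programme.
Stratifying would compare programmes among participants the programmes themselves sorted into qualification attained during the programme groups — a form of selection on an intermediate. The unconditioned pooled rates give the total causal effect.
So P(outcome | do(the standard programme)) is just the pooled rate for the standard programme: 652/1600 = 0.407.

0.41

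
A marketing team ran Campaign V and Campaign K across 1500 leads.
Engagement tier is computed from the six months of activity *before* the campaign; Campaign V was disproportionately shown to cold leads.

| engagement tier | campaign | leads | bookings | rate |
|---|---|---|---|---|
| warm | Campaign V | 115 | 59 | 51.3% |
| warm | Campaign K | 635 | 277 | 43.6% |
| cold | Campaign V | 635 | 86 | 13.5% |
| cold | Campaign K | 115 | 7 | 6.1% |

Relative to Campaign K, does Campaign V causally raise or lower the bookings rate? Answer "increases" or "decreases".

increases

The engagement tier-specific comparison favours Campaign V throughout, but the pooled figures favour Campaign K. The question is whether to condition on engagement tier.
Since engagement tier is a pre-existing factor (not a product of the campaign) and it affects the outcome on its own, it is a confounder. The stratified rates, not the pooled rate, identify the causal effect.
Within each level — warm: 51.3% vs 43.6%; cold: 13.5% vs 6.1% — Campaign V is higher every time.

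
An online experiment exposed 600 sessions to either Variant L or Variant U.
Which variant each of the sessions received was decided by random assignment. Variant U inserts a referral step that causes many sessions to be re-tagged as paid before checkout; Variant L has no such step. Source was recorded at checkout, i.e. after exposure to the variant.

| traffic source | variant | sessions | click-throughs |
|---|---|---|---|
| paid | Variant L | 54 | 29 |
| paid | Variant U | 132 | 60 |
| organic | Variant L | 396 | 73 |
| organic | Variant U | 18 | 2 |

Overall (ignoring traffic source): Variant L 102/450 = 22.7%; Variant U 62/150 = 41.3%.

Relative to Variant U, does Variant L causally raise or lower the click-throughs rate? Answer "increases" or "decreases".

Traffic source is downstream of the variant. One should not condition on a consequence of treatment, so the overall rates are the right comparison.
Pooled: Variant L 22.7% vs Variant U 41.3%; Variant U is higher overall.

decreases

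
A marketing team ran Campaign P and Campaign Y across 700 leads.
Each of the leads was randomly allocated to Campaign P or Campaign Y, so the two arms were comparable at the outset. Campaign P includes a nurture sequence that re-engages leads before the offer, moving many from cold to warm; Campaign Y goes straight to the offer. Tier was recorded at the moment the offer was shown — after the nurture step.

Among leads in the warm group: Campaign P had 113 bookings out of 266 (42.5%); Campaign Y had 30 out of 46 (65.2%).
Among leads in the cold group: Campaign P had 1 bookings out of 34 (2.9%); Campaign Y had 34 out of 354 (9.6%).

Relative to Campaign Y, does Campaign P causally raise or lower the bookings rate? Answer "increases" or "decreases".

increases

Campaign Y is higher inside every engagement tier stratum but Campaign P is higher in aggregate. Whether to stratify depends on how engagement tier relates to the campaign.
Engagement tier is downstream of the campaign. One should not condition on a consequence of treatment, so the overall rates are the right comparison.
Pooled: Campaign P 38.0% vs Campaign Y 16.0%; Campaign P is higher overall.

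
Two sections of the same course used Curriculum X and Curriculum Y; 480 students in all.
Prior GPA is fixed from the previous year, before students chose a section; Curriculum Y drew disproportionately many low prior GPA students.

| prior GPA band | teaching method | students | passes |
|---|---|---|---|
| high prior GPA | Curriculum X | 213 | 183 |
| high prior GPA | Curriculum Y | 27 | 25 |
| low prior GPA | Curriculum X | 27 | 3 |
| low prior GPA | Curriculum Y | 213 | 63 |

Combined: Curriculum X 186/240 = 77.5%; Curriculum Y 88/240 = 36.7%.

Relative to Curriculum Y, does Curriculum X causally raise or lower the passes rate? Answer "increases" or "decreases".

decreases

The imbalance in prior GPA band arose from how students were allocated, not from anything the teaching method did; and prior GPA band independently affects the outcome. The pooled gap is confounded — condition on prior GPA band.
Within each level — high prior GPA: 85.9% vs 92.6%; low prior GPA: 11.1% vs 29.6% — Curriculum Y is higher every time.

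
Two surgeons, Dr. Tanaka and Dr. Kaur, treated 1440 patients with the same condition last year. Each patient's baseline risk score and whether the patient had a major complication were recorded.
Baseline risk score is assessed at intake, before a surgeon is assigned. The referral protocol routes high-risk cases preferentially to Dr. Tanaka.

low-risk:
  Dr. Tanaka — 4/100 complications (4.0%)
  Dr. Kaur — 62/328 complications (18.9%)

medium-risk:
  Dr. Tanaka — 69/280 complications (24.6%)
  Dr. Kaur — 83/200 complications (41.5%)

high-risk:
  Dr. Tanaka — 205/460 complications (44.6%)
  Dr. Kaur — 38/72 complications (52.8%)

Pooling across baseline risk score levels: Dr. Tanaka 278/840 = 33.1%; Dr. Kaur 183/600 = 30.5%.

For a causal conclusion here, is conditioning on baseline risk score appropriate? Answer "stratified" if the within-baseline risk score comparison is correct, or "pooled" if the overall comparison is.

stratified

Since baseline risk score is a pre-existing factor (not a product of the surgeon) and it affects the outcome on its own, it is a confounder. The stratified rates, not the pooled rate, identify the causal effect.
Within each level — low-risk: 4.0% vs 18.9%; medium-risk: 24.6% vs 41.5%; high-risk: 44.6% vs 52.8% — Dr. Tanaka is lower every time.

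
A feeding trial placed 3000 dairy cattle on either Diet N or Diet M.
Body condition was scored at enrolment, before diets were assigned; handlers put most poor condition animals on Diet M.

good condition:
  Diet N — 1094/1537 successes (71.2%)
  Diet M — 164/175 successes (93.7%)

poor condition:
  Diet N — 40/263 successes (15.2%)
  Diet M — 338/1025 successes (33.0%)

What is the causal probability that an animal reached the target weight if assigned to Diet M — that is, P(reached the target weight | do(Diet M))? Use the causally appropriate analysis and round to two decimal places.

0.68

Diet M is higher inside every starting body condition stratum but Diet N is higher in aggregate. Whether to stratify depends on how starting body condition relates to the diet.
Since starting body condition is a pre-existing factor (not a product of the diet) and it affects the outcome on its own, it is a confounder. The stratified rates, not the pooled rate, identify the causal effect.
Standardising Diet M to the population starting body condition mix: 0.571·164/175 + 0.429·338/1025 = 0.676.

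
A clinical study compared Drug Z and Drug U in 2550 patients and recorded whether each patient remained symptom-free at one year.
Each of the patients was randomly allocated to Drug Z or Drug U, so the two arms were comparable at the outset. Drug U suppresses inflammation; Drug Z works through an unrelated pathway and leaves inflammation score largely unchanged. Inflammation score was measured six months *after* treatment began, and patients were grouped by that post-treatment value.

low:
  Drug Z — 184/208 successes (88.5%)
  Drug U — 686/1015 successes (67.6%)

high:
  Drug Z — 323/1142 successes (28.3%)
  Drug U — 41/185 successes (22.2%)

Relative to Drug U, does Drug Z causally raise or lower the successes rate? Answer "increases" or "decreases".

decreases

Inflammation score is downstream of the drug. One should not condition on a consequence of treatment, so the overall rates are the right comparison.
Pooled: Drug Z 37.6% vs Drug U 60.6%; Drug U is higher overall.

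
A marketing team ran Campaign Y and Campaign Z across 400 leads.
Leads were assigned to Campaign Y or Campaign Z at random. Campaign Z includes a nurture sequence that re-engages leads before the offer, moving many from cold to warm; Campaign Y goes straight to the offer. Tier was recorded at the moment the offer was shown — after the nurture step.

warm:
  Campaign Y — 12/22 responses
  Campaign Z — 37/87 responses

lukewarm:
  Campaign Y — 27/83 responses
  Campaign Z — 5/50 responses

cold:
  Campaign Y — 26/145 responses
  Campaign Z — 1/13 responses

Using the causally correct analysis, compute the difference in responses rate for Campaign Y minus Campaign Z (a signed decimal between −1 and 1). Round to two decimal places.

Campaign Y is higher inside every engagement tier stratum but Campaign Z is higher in aggregate. Whether to stratify depends on how engagement tier relates to the campaign.
Engagement tier lies on the pathway campaign → engagement tier → outcome, so adjusting for it blocks the indirect effect. For the total causal effect of campaign, use the unadjusted pooled rates.
The causal difference is the pooled difference: 0.260 − 0.287 = -0.027.

-0.03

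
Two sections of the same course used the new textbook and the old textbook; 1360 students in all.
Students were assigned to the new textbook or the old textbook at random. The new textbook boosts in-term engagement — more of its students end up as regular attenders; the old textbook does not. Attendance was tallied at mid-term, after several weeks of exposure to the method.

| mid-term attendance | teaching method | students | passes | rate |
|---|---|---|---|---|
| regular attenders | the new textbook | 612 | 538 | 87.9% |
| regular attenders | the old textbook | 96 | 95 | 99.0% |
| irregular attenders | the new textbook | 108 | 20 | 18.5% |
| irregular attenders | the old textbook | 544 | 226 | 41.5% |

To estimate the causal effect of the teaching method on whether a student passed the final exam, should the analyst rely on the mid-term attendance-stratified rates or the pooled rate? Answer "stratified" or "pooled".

Mid-term attendance is recorded after the teaching method and is itself shifted by it — it sits on the causal path from teaching method to outcome. Conditioning on a mediator would strip out part of the effect we want; the pooled comparison gives the total causal effect.
Pooled: the new textbook 77.5% vs the old textbook 50.2%; the new textbook is higher overall.

pooled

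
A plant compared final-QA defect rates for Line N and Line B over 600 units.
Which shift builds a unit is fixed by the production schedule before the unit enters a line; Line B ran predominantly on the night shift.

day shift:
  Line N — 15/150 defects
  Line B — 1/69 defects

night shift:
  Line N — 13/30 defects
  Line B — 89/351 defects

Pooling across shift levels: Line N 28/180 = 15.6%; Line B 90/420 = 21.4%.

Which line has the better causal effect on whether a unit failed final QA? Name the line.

Within every shift level Line B has the lower rate, yet pooled Line N does — Simpson's reversal.
Nothing the line does changes shift; the imbalance is an allocation artefact. With shift also predicting the outcome, the pooled figure is confounded, and the within-stratum comparison is the causal one.
Within each level — day shift: 10.0% vs 1.4%; night shift: 43.3% vs 25.4% — Line B is lower every time.

Line B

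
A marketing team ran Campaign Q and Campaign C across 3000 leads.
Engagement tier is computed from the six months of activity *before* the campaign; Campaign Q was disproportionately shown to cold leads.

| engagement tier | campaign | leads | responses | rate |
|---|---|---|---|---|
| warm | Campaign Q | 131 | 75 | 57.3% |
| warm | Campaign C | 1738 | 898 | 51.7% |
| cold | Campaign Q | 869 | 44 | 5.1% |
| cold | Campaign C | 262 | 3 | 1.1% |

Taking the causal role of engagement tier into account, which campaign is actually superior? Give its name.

Engagement tier satisfies the back-door criterion: it is not a descendant of the campaign, and it blocks the spurious path from campaign to outcome. Adjusting for it (i.e., using the within-engagement tier rates) gives the causal effect.
Within each level — warm: 57.3% vs 51.7%; cold: 5.1% vs 1.1% — Campaign Q is higher every time.

Campaign Q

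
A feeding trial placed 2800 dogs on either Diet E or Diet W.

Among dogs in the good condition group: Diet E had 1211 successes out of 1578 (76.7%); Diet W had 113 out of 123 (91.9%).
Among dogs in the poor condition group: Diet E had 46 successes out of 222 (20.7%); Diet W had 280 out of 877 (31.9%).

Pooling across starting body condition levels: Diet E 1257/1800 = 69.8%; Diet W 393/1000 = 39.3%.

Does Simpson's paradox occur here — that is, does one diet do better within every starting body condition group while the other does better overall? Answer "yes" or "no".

Within each starting body condition level (good condition 76.7% vs 91.9%; poor condition 20.7% vs 31.9%), Diet W has the higher rate every time. Pooled: 69.8% vs 39.3% — Diet E has the higher rate overall. The two comparisons disagree.

yes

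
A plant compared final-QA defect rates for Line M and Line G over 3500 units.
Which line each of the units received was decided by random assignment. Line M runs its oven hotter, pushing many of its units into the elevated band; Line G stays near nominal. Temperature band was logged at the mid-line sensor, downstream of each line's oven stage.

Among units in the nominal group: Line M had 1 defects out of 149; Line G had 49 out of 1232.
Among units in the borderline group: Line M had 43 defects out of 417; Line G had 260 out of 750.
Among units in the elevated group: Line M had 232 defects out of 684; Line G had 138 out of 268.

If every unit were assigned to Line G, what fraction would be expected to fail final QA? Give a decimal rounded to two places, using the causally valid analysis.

0.20

The stratified and pooled comparisons disagree (Line M wins within each in-process temperature band; Line G wins overall), so the answer turns on the causal role of in-process temperature band.
In-process temperature band here is a post-treatment variable shaped by the line; conditioning on it would introduce bias rather than remove it. The overall comparison is the causal one.
So P(outcome | do(Line G)) is just the pooled rate for Line G: 447/2250 = 0.199.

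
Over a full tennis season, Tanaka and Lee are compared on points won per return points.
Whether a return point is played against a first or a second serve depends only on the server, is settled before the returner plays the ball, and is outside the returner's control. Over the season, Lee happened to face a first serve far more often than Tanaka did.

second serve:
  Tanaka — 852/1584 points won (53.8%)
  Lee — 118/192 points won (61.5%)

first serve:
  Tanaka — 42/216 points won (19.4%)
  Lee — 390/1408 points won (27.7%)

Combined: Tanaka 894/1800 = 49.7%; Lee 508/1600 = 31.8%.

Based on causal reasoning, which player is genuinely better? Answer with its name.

Within every serve type level Lee has the higher rate, yet pooled Tanaka does — Simpson's reversal.
Serve type is set before the player has any effect — it is not caused by the player — and it independently drives the outcome. That makes it a confounder, so the causal comparison is within serve type levels.
Within each level — second serve: 53.8% vs 61.5%; first serve: 19.4% vs 27.7% — Lee is higher every time.

Lee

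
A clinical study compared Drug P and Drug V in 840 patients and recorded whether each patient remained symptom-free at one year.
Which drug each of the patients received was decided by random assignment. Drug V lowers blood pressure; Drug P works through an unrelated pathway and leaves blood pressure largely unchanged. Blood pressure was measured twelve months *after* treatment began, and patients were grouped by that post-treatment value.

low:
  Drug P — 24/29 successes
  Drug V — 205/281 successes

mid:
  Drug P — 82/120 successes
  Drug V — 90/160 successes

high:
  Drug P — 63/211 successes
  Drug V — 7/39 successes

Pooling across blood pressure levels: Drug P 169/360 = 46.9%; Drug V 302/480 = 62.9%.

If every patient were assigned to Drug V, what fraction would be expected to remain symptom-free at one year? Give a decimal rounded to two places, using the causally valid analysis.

Blood pressure here is a post-treatment variable shaped by the drug; conditioning on it would introduce bias rather than remove it. The overall comparison is the causal one.
So P(outcome | do(Drug V)) is just the pooled rate for Drug V: 302/480 = 0.629.

0.63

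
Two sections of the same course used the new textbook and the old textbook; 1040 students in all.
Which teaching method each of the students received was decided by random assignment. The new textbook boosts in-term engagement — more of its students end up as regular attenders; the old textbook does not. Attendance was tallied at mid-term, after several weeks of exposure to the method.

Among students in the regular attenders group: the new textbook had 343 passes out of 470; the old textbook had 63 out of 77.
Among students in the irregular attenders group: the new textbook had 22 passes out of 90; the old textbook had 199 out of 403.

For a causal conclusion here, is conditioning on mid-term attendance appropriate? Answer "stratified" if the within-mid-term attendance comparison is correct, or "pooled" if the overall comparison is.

Mid-term attendance here is a post-treatment variable shaped by the teaching method; conditioning on it would introduce bias rather than remove it. The overall comparison is the causal one.
Pooled: the new textbook 65.2% vs the old textbook 54.6%; the new textbook is higher overall.

pooled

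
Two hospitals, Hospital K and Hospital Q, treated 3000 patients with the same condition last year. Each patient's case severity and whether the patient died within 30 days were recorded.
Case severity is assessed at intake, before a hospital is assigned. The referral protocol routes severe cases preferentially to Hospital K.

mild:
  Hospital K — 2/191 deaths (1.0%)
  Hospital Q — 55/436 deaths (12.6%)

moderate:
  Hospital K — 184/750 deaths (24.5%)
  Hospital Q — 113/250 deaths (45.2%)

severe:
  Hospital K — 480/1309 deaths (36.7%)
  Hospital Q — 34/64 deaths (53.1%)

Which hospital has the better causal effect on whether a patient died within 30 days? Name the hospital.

Hospital K

The imbalance in case severity arose from how patients were allocated, not from anything the hospital did; and case severity independently affects the outcome. The pooled gap is confounded — condition on case severity.
Within each level — mild: 1.0% vs 12.6%; moderate: 24.5% vs 45.2%; severe: 36.7% vs 53.1% — Hospital K is lower every time.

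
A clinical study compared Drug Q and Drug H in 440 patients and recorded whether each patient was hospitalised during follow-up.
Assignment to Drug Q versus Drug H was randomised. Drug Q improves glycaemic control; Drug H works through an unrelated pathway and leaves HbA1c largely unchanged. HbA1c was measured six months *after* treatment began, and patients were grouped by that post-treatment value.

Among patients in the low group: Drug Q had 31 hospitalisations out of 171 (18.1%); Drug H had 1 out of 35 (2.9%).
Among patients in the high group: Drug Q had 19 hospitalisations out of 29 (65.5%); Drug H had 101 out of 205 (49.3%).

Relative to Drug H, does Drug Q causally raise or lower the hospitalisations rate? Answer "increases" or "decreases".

decreases

Stratifying would compare drugs among patients the drugs themselves sorted into HbA1c groups — a form of selection on an intermediate. The unconditioned pooled rates give the total causal effect.
Pooled: Drug Q 25.0% vs Drug H 42.5%; Drug Q is lower overall.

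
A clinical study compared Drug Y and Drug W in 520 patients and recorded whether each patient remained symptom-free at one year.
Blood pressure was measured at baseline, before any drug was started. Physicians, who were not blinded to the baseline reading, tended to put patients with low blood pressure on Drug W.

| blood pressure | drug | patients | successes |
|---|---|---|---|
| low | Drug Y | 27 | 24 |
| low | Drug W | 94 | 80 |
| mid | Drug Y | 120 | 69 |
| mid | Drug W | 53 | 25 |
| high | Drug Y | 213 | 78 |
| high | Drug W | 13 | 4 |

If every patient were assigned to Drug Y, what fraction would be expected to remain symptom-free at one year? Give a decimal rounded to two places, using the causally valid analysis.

0.56

Blood pressure satisfies the back-door criterion: it is not a descendant of the drug, and it blocks the spurious path from drug to outcome. Adjusting for it (i.e., using the within-blood pressure rates) gives the causal effect.
Standardising Drug Y to the population blood pressure mix: 0.233·24/27 + 0.333·69/120 + 0.435·78/213 = 0.557.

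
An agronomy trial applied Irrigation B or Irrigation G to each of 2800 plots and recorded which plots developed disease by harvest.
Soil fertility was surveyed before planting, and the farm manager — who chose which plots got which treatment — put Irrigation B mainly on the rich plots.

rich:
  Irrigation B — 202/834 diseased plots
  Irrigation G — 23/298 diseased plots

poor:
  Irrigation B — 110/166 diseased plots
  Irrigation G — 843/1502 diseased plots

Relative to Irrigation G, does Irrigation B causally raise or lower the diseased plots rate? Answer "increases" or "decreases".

increases

The stratified and pooled comparisons disagree (Irrigation G wins within each soil fertility; Irrigation B wins overall), so the answer turns on the causal role of soil fertility.
The imbalance in soil fertility arose from how plots were allocated, not from anything the irrigation did; and soil fertility independently affects the outcome. The pooled gap is confounded — condition on soil fertility.
Within each level — rich: 24.2% vs 7.7%; poor: 66.3% vs 56.1% — Irrigation G is lower every time.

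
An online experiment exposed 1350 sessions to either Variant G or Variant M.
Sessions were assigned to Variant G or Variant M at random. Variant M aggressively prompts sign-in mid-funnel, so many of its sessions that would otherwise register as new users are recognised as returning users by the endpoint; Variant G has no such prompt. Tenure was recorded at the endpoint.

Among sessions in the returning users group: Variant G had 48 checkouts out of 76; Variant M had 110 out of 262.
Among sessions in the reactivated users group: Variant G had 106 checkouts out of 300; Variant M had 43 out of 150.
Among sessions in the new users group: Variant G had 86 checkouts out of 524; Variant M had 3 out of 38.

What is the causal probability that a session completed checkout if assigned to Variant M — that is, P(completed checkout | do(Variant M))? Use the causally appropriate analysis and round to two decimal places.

0.35

The user tenure-specific comparison favours Variant G throughout, but the pooled figures favour Variant M. The question is whether to condition on user tenure.
User tenure is recorded after the variant and is itself shifted by it — it sits on the causal path from variant to outcome. Conditioning on a mediator would strip out part of the effect we want; the pooled comparison gives the total causal effect.
So P(outcome | do(Variant M)) is just the pooled rate for Variant M: 156/450 = 0.347.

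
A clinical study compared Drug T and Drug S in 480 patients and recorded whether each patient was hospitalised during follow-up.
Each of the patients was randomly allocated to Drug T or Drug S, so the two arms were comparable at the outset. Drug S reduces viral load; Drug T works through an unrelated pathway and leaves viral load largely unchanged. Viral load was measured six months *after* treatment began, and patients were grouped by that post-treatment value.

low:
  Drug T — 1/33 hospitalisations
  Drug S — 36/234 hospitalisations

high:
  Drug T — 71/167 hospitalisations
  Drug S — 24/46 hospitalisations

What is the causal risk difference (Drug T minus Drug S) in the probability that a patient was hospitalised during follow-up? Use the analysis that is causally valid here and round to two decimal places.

Within every viral load level Drug T has the lower rate, yet pooled Drug S does — Simpson's reversal.
Viral load here is a post-treatment variable shaped by the drug; conditioning on it would introduce bias rather than remove it. The overall comparison is the causal one.
The causal difference is the pooled difference: 0.360 − 0.214 = +0.146.

+0.15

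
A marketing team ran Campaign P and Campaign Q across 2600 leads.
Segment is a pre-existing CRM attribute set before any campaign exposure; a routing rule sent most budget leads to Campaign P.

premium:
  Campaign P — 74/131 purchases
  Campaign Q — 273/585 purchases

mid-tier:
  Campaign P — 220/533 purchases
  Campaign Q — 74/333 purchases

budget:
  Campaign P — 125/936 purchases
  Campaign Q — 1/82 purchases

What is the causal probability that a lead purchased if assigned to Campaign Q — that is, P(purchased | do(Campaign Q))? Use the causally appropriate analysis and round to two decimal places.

Within every customer segment level Campaign P has the higher rate, yet pooled Campaign Q does — Simpson's reversal.
Customer segment is set before the campaign has any effect — it is not caused by the campaign — and it independently drives the outcome. That makes it a confounder, so the causal comparison is within customer segment levels.
Standardising Campaign Q to the population customer segment mix: 0.275·273/585 + 0.333·74/333 + 0.392·1/82 = 0.207.

0.21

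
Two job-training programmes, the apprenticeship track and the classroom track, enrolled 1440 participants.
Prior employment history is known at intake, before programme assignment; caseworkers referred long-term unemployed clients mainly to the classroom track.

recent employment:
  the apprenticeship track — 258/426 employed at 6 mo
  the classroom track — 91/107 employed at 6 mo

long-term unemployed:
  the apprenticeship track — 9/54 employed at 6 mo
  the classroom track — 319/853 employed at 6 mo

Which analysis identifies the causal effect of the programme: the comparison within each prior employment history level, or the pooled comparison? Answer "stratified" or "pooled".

stratified

The prior employment history-specific comparison favours the classroom track throughout, but the pooled figures favour the apprenticeship track. The question is whether to condition on prior employment history.
Prior employment history satisfies the back-door criterion: it is not a descendant of the programme, and it blocks the spurious path from programme to outcome. Adjusting for it (i.e., using the within-prior employment history rates) gives the causal effect.
Within each level — recent employment: 60.6% vs 85.0%; long-term unemployed: 16.7% vs 37.4% — the classroom track is higher every time.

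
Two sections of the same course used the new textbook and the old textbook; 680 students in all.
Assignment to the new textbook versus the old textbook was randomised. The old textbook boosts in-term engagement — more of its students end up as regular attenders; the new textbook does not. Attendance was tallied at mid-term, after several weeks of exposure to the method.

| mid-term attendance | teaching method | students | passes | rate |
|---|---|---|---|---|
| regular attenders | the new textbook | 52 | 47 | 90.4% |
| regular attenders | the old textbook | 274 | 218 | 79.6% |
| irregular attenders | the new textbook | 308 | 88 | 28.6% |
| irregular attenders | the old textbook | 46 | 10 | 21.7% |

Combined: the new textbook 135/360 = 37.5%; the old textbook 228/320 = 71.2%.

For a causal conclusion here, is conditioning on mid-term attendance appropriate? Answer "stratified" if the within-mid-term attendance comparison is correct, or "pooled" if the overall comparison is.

pooled

Mid-term attendance is recorded after the teaching method and is itself shifted by it — it sits on the causal path from teaching method to outcome. Conditioning on a mediator would strip out part of the effect we want; the pooled comparison gives the total causal effect.
Pooled: the new textbook 37.5% vs the old textbook 71.2%; the old textbook is higher overall.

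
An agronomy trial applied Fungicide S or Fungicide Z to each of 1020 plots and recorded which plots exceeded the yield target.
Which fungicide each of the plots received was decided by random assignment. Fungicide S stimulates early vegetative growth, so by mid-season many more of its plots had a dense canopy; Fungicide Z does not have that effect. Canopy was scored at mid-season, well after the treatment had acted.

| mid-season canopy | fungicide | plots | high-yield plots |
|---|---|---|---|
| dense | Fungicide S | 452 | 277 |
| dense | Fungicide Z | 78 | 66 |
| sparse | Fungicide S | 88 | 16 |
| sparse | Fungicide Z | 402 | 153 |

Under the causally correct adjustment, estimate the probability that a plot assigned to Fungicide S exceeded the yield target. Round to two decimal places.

The mid-season canopy-specific comparison favours Fungicide Z throughout, but the pooled figures favour Fungicide S. The question is whether to condition on mid-season canopy.
Stratifying would compare fungicides among plots the fungicides themselves sorted into mid-season canopy groups — a form of selection on an intermediate. The unconditioned pooled rates give the total causal effect.
So P(outcome | do(Fungicide S)) is just the pooled rate for Fungicide S: 293/540 = 0.543.

0.54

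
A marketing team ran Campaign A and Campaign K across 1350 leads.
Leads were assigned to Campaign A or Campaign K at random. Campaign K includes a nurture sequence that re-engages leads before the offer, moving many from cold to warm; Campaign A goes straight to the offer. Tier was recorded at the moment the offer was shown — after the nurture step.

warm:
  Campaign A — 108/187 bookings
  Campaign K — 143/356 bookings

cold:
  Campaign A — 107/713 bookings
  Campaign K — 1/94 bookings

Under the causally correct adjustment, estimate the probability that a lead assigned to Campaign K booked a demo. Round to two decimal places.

Campaign A is higher inside every engagement tier stratum but Campaign K is higher in aggregate. Whether to stratify depends on how engagement tier relates to the campaign.
Because the campaign influences engagement tier, engagement tier is a post-treatment mediator, not a confounder. Stratifying on it would bias the estimate; the causal effect is the crude pooled difference.
So P(outcome | do(Campaign K)) is just the pooled rate for Campaign K: 144/450 = 0.320.

0.32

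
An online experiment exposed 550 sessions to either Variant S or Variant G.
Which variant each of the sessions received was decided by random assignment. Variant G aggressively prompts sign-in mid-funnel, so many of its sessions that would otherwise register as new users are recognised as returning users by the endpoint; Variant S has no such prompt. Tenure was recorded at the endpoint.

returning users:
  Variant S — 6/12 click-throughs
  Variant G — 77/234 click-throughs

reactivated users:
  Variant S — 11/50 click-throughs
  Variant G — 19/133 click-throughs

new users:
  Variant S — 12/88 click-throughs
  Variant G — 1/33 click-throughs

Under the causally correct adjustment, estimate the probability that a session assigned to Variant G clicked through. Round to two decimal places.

User tenure is recorded after the variant and is itself shifted by it — it sits on the causal path from variant to outcome. Conditioning on a mediator would strip out part of the effect we want; the pooled comparison gives the total causal effect.
So P(outcome | do(Variant G)) is just the pooled rate for Variant G: 97/400 = 0.242.

0.24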